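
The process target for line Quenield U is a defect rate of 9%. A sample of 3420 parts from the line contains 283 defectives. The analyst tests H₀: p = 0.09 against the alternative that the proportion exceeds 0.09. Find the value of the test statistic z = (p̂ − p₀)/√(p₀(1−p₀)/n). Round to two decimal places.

z = -1.48

p̂ = 283/3420 ≈ 0.08275.
Standard error under H₀: √(0.09×0.91/3420) = 0.00489.
z = (0.08275 − 0.09)/0.00489 = -0.00725/0.00489 = -1.48.
p-value = P(Z > -1.482) ≈ 0.9308.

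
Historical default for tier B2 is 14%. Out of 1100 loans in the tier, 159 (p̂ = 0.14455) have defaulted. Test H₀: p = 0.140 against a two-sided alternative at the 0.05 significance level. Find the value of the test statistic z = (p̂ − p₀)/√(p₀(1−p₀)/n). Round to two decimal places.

z = 0.43

p̂ = 159/1100 ≈ 0.1445.
SE = √(p₀(1−p₀)/n) = √(0.1204/1100) = 0.0105.
z = (0.1445 − 0.14)/0.0105 = 0.0045/0.0105 = 0.43.
Two-sided p-value ≈ 2·Φ(−0.434) = 0.6639, so at α = 0.05 we fail to reject H₀.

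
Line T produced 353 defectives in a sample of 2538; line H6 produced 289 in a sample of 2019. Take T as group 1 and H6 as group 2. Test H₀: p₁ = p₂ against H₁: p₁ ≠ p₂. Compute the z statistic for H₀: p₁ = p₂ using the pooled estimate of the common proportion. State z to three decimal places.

p̂₁ = 353/2538 = 0.13909, p̂₂ = 289/2019 = 0.14314.
Pooled p̂ = (353+289)/(2538+2019) = 642/4557 = 0.14088.
SE = √(p̂(1−p̂)(1/n₁+1/n₂)) = √(0.14088·0.85912·0.000889306) = √(0.000107637) = 0.01037.
z = (0.13909 − 0.14314)/0.01037 = -0.00405/0.01037 = -0.391.

z = -0.391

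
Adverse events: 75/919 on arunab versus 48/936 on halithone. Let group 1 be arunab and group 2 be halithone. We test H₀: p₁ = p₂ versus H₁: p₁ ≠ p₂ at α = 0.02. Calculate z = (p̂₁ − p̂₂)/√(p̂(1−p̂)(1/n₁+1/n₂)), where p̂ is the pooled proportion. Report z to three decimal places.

p̂₁ = 75/919 = 0.081610, p̂₂ = 48/936 = 0.051282.
Pooled p̂ = (75+48)/(919+936) = 123/1855 = 0.066307.
SE = √(0.0619106 × 0.00215652) = 0.011555.
z = (0.081610 − 0.051282)/0.011555 = 0.030328/0.011555 = 2.625.
Two-sided p-value ≈ 2·Φ(−2.625) = 0.0087. With α = 0.02, reject H₀.

z = 2.625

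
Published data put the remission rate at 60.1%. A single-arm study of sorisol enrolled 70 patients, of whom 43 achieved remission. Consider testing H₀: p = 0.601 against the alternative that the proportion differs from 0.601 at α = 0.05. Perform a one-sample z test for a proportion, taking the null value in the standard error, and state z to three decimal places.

p̂ = 43/70 ≈ 0.61429.
Under H₀, SE = √(0.601·0.399/70) = √(0.0034257) = 0.05853.
z = (0.61429 − 0.601)/0.05853 = 0.01329/0.05853 = 0.227.
p-value = 2·P(Z > 0.227) ≈ 0.8204; since p > α = 0.05, fail to reject H₀.

z = 0.227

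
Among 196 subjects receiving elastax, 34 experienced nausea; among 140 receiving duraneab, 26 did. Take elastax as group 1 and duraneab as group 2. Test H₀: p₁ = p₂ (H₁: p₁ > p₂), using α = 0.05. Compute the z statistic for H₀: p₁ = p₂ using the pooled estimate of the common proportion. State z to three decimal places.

z = -0.289

p̂₁ = 34/196 = 0.17347, p̂₂ = 26/140 = 0.18571.
Pooled p̂ = (34+26)/(196+140) = 60/336 = 0.17857.
SE = √(p̂(1−p̂)(1/n₁+1/n₂)) = √(0.17857·0.82143·0.0122449) = √(0.00179613) = 0.04238.
z = (0.17347 − 0.18571)/0.04238 = -0.01224/0.04238 = -0.289.
p-value = P(Z > -0.289) ≈ 0.6137, so at α = 0.05 we fail to reject H₀.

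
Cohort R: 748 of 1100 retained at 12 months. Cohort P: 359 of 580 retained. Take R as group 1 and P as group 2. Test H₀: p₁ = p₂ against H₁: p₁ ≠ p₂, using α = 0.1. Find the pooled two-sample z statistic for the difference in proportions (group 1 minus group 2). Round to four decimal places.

z = 2.5089

p̂₁ = 748/1100 ≈ 0.680000, p̂₂ = 359/580 ≈ 0.618966.
Pooled p̂ = (748+359)/(1100+580) = 1107/1680 = 0.658929.
SE = √(0.224742 × 0.00263323) = 0.024327.
z = (0.680000 − 0.618966)/0.024327 = 0.061034/0.024327 = 2.5089.
Two-sided p-value ≈ 2·Φ(−2.509) = 0.0121; since p < α = 0.1, reject H₀.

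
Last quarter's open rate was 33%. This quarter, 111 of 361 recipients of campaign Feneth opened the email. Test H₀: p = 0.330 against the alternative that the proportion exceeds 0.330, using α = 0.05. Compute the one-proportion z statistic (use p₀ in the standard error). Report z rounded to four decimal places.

z = -0.9100

p̂ = 111/361 = 0.307479.
Under H₀, SE = √(0.33·0.67/361) = √(0.000612465) = 0.024748.
z = (0.307479 − 0.33)/0.024748 = -0.022521/0.024748 = -0.9100.
p-value = P(Z > -0.910) ≈ 0.8186, so at α = 0.05 we fail to reject H₀.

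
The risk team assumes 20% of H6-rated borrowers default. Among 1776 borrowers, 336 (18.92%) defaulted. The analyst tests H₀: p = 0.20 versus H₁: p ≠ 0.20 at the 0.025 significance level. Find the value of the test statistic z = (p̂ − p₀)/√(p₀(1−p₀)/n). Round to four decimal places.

z = -1.1390

p̂ = 336/1776 = 0.189189.
Standard error under H₀: √(0.2×0.8/1776) = 0.009492.
z = (0.189189 − 0.2)/0.009492 = -0.010811/0.009492 = -1.1390.
p-value = 2·P(Z > 1.139) ≈ 0.2547; since p > α = 0.025, fail to reject H₀.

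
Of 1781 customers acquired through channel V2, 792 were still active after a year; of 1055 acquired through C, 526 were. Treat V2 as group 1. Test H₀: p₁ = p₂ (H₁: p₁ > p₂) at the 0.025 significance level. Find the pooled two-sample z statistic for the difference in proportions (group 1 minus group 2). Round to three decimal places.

z = -2.781

p̂₁ = 792/1781 = 0.44469, p̂₂ = 526/1055 = 0.49858.
Pooled p̂ = (792+526)/(1781+1055) = 1318/2836 = 0.46474.
SE = √(0.248757 × 0.00150935) = 0.01938.
z = (0.44469 − 0.49858)/0.01938 = -0.05389/0.01938 = -2.781.
p-value = P(Z > -2.781) ≈ 0.9973, so at α = 0.025 we fail to reject H₀.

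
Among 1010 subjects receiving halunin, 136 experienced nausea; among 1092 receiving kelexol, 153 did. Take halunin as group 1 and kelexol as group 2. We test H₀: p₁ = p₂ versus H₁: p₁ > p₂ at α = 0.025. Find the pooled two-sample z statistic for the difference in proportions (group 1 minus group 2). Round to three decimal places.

p̂₁ = 136/1010 = 0.13465, p̂₂ = 153/1092 = 0.14011.
Pooled p̂ = (136+153)/(1010+1092) = 289/2102 = 0.13749.
SE = √(0.118585 × 0.00190585) = 0.01503.
z = (0.13465 − 0.14011)/0.01503 = -0.00546/0.01503 = -0.363.
p-value = P(Z > -0.363) ≈ 0.6417; since p > α = 0.025, fail to reject H₀.

z = -0.363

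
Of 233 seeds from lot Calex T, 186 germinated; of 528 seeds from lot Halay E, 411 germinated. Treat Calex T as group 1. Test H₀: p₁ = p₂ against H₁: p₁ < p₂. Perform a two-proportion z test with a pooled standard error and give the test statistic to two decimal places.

z = 0.61

p̂₁ = 186/233 = 0.79828, p̂₂ = 411/528 = 0.77841.
Pooled p̂ = (186+411)/(233+528) = 597/761 = 0.78449.
SE = √(p̂(1−p̂)(1/n₁+1/n₂)) = √(0.78449·0.21551·0.00618578) = √(0.00104579) = 0.03234.
z = (0.79828 − 0.77841)/0.03234 = 0.01987/0.03234 = 0.61.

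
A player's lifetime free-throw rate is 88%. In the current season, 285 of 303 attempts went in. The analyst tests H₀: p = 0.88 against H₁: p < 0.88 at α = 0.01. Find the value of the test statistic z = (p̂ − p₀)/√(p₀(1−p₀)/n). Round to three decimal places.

z = 3.246

p̂ = 285/303 = 0.940594.
Under H₀, SE = √(0.88·0.12/303) = √(0.000348515) = 0.018669.
z = (0.940594 − 0.88)/0.018669 = 0.060594/0.018669 = 3.246.
p-value = P(Z < 3.246) ≈ 0.9994. With α = 0.01, fail to reject H₀.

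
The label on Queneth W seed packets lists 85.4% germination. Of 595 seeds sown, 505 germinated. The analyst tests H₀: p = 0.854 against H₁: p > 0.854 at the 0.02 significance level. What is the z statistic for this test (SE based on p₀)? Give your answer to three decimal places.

p̂ = 505/595 = 0.84874.
Under H₀, SE = √(0.854·0.146/595) = √(0.000209553) = 0.01448.
z = (0.84874 − 0.854)/0.01448 = -0.00526/0.01448 = -0.363.
p-value = P(Z > -0.363) ≈ 0.6418; since p > α = 0.02, fail to reject H₀.

z = -0.363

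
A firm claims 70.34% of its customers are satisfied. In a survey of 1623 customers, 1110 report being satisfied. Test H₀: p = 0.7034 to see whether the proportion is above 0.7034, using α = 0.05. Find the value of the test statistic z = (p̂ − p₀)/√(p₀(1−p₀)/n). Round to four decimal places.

p̂ = 1110/1623 = 0.6839187.
SE = √(p₀(1−p₀)/n) = √(0.20863/1623) = 0.0113378.
z = (0.6839187 − 0.7034)/0.0113378 = -0.0194813/0.0113378 = -1.7183.
p-value = P(Z > -1.718) ≈ 0.9571, so at α = 0.05 we fail to reject H₀.

z = -1.7183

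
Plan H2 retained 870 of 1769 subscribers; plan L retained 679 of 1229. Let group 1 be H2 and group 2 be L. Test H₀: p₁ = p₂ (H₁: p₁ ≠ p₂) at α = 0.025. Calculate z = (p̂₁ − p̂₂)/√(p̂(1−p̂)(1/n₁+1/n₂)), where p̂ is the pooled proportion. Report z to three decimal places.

z = -3.270

p̂₁ = 870/1769 = 0.491803, p̂₂ = 679/1229 = 0.552482.
Pooled p̂ = (870+679)/(1769+1229) = 1549/2998 = 0.516678.
SE = √(p̂(1−p̂)(1/n₁+1/n₂)) = √(0.516678·0.483322·0.00137896) = √(0.000344357) = 0.018557.
z = (0.491803 − 0.552482)/0.018557 = -0.060679/0.018557 = -3.270.
Two-sided p-value ≈ 2·Φ(−3.270) = 0.0011. With α = 0.025, reject H₀.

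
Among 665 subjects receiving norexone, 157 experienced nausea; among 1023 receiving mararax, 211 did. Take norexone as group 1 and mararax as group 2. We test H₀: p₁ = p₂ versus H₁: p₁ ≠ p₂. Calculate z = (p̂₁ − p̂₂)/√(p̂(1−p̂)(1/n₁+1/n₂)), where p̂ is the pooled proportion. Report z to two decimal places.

z = 1.45

p̂₁ = 157/665 = 0.2361, p̂₂ = 211/1023 = 0.2063.
Pooled p̂ = (157+211)/(665+1023) = 368/1688 = 0.2180.
SE = √(0.170481 × 0.00248128) = 0.0206.
z = (0.2361 − 0.2063)/0.0206 = 0.0298/0.0206 = 1.45.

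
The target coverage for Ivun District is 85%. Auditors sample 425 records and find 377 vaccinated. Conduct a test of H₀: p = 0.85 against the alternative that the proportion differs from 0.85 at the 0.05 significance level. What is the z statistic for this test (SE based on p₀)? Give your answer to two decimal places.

z = 2.14

p̂ = 377/425 = 0.8871.
SE = √(p₀(1−p₀)/n) = √(0.1275/425) = 0.0173.
z = (0.8871 − 0.85)/0.0173 = 0.0371/0.0173 = 2.14.
p-value = 2·P(Z > 2.140) ≈ 0.0324. With α = 0.05, reject H₀.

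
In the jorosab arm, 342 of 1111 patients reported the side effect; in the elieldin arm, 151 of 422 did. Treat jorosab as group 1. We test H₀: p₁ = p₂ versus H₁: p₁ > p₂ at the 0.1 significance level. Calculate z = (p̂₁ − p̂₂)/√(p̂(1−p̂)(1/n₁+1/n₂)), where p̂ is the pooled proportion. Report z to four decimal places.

p̂₁ = 342/1111 = 0.307831, p̂₂ = 151/422 = 0.357820.
Pooled p̂ = (342+151)/(1111+422) = 493/1533 = 0.321592.
SE = √(p̂(1−p̂)(1/n₁+1/n₂)) = √(0.321592·0.678408·0.00326976) = √(0.000713365) = 0.026709.
z = (0.307831 − 0.357820)/0.026709 = -0.049989/0.026709 = -1.8716.
p-value = P(Z > -1.872) ≈ 0.9694; since p > α = 0.1, fail to reject H₀.

z = -1.8716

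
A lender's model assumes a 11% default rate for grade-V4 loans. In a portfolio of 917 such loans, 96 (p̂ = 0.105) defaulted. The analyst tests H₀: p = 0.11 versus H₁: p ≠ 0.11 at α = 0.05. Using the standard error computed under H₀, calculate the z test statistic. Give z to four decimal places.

z = -0.5140

p̂ = 96/917 ≈ 0.104689.
SE = √(p₀(1−p₀)/n) = √(0.0979/917) = 0.010333.
z = (0.104689 − 0.11)/0.010333 = -0.005311/0.010333 = -0.5140.
p-value = 2·P(Z > 0.514) ≈ 0.6073. With α = 0.05, fail to reject H₀.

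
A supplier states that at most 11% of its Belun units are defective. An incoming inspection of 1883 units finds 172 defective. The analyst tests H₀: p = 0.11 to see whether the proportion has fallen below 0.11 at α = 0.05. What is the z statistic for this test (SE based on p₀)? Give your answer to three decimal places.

z = -2.587

p̂ = 172/1883 ≈ 0.091344.
SE = √(p₀(1−p₀)/n) = √(0.0979/1883) = 0.007211.
z = (0.091344 − 0.11)/0.007211 = -0.018656/0.007211 = -2.587.
p-value = P(Z < -2.587) ≈ 0.0048, so at α = 0.05 we reject H₀.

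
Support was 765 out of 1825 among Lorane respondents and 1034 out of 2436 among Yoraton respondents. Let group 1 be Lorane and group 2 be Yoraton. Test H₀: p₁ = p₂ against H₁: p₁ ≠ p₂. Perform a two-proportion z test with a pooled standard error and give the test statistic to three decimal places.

p̂₁ = 765/1825 ≈ 0.41918, p̂₂ = 1034/2436 ≈ 0.42447.
Pooled p̂ = (765+1034)/(1825+2436) = 1799/4261 = 0.42220.
SE = √(p̂(1−p̂)(1/n₁+1/n₂)) = √(0.42220·0.57780·0.000958454) = √(0.000233812) = 0.01529.
z = (0.41918 − 0.42447)/0.01529 = -0.00529/0.01529 = -0.346.

z = -0.346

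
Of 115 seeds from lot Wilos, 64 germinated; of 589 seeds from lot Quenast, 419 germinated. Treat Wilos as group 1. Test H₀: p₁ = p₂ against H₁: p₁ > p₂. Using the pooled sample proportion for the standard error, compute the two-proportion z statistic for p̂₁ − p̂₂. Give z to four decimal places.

p̂₁ = 64/115 ≈ 0.5565217, p̂₂ = 419/589 ≈ 0.7113752.
Pooled p̂ = (64+419)/(115+589) = 483/704 = 0.6860795.
SE = √(p̂(1−p̂)(1/n₁+1/n₂)) = √(0.6860795·0.3139205·0.0103934) = √(0.00223848) = 0.0473126.
z = (0.5565217 − 0.7113752)/0.0473126 = -0.1548535/0.0473126 = -3.2730.

z = -3.2730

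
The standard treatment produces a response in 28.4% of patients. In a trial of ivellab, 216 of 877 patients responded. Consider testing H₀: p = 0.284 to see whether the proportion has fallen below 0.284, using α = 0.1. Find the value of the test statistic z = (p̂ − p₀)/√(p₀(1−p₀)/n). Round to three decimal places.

p̂ = 216/877 ≈ 0.24629.
SE = √(p₀(1−p₀)/n) = √(0.20334/877) = 0.01523.
z = (0.24629 − 0.284)/0.01523 = -0.03771/0.01523 = -2.476.
p-value = P(Z < -2.476) ≈ 0.0066; since p < α = 0.1, reject H₀.

z = -2.476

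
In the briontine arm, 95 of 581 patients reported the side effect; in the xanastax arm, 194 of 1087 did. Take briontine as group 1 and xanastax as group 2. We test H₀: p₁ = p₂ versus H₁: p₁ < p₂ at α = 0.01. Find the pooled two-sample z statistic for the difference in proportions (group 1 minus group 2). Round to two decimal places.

p̂₁ = 95/581 ≈ 0.1635, p̂₂ = 194/1087 ≈ 0.1785.
Pooled p̂ = (95+194)/(581+1087) = 289/1668 = 0.1733.
SE = √(0.143242 × 0.00264113) = 0.0195.
z = (0.1635 − 0.1785)/0.0195 = -0.0150/0.0195 = -0.77.
p-value = P(Z < -0.769) ≈ 0.2209. With α = 0.01, fail to reject H₀.

z = -0.77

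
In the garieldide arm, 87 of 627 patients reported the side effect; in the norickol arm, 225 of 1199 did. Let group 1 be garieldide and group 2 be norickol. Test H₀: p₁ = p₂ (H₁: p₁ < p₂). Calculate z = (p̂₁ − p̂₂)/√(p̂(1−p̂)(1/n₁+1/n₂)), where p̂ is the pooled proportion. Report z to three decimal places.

p̂₁ = 87/627 = 0.13876, p̂₂ = 225/1199 = 0.18766.
Pooled p̂ = (87+225)/(627+1199) = 312/1826 = 0.17087.
SE = √(0.14167 × 0.00242892) = 0.01855.
z = (0.13876 − 0.18766)/0.01855 = -0.04890/0.01855 = -2.636.
p-value = P(Z < -2.636) ≈ 0.0042.

z = -2.636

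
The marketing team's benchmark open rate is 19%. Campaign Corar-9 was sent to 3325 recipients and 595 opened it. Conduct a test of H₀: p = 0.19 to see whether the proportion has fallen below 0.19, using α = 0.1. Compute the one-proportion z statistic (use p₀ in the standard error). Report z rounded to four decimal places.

z = -1.6246

p̂ = 595/3325 = 0.1789474.
Under H₀, SE = √(0.19·0.81/3325) = √(4.62857e-05) = 0.0068034.
z = (0.1789474 − 0.19)/0.0068034 = -0.0110526/0.0068034 = -1.6246.
p-value = P(Z < -1.625) ≈ 0.0521, so at α = 0.1 we reject H₀.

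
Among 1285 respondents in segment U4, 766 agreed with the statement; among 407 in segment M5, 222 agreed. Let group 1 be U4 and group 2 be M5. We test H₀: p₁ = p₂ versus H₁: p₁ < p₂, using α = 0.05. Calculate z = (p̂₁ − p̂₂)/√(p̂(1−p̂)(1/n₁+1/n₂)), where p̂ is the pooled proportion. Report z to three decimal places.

p̂₁ = 766/1285 = 0.59611, p̂₂ = 222/407 = 0.54545.
Pooled p̂ = (766+222)/(1285+407) = 988/1692 = 0.58392.
SE = √(0.242957 × 0.00323521) = 0.02804.
z = (0.59611 − 0.54545)/0.02804 = 0.05066/0.02804 = 1.807.
p-value = P(Z < 1.807) ≈ 0.9646; since p > α = 0.05, fail to reject H₀.

z = 1.807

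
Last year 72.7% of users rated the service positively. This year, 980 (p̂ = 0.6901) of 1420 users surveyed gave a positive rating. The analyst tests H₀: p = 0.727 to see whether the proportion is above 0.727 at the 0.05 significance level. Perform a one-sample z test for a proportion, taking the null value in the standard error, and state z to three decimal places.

z = -3.118

p̂ = 980/1420 ≈ 0.69014.
Under H₀, SE = √(0.727·0.273/1420) = √(0.000139768) = 0.01182.
z = (0.69014 − 0.727)/0.01182 = -0.03686/0.01182 = -3.118.
p-value = P(Z > -3.118) ≈ 0.9991, so at α = 0.05 we fail to reject H₀.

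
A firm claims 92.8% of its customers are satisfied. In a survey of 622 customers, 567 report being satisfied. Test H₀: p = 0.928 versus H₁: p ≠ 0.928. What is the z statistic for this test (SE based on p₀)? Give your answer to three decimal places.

z = -1.585

p̂ = 567/622 = 0.91158.
Under H₀, SE = √(0.928·0.072/622) = √(0.000107421) = 0.01036.
z = (0.91158 − 0.928)/0.01036 = -0.01642/0.01036 = -1.585.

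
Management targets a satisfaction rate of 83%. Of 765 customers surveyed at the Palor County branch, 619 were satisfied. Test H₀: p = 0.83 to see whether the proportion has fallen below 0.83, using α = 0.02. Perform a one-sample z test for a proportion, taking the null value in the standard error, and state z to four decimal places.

p̂ = 619/765 ≈ 0.809150.
SE = √(p₀(1−p₀)/n) = √(0.1411/765) = 0.013581.
z = (0.809150 − 0.83)/0.013581 = -0.020850/0.013581 = -1.5352.
p-value = P(Z < -1.535) ≈ 0.0624. With α = 0.02, fail to reject H₀.

z = -1.5352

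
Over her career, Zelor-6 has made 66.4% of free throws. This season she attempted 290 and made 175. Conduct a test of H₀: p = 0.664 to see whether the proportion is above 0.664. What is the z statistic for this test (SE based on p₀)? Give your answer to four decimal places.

z = -2.1831

p̂ = 175/290 ≈ 0.603448.
Under H₀, SE = √(0.664·0.336/290) = √(0.000769324) = 0.027737.
z = (0.603448 − 0.664)/0.027737 = -0.060552/0.027737 = -2.1831.
p-value = P(Z > -2.183) ≈ 0.9855.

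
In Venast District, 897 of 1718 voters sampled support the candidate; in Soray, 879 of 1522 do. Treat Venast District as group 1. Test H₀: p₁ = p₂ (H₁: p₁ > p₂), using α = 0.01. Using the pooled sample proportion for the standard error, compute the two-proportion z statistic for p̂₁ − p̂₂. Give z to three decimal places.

z = -3.163

p̂₁ = 897/1718 ≈ 0.52212, p̂₂ = 879/1522 ≈ 0.57753.
Pooled p̂ = (897+879)/(1718+1522) = 1776/3240 = 0.54815.
SE = √(p̂(1−p̂)(1/n₁+1/n₂)) = √(0.54815·0.45185·0.0012391) = √(0.000306903) = 0.01752.
z = (0.52212 − 0.57753)/0.01752 = -0.05541/0.01752 = -3.163.
p-value = P(Z > -3.163) ≈ 0.9992. With α = 0.01, fail to reject H₀.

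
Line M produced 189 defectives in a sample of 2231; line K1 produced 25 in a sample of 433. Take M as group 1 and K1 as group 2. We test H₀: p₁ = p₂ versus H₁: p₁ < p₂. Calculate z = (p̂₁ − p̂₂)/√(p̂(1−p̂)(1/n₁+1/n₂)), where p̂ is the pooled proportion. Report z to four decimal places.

z = 1.8901

p̂₁ = 189/2231 ≈ 0.084715, p̂₂ = 25/433 ≈ 0.057737.
Pooled p̂ = (189+25)/(2231+433) = 214/2664 = 0.080330.
SE = √(p̂(1−p̂)(1/n₁+1/n₂)) = √(0.080330·0.919670·0.0027577) = √(0.000203731) = 0.014273.
z = (0.084715 − 0.057737)/0.014273 = 0.026978/0.014273 = 1.8901.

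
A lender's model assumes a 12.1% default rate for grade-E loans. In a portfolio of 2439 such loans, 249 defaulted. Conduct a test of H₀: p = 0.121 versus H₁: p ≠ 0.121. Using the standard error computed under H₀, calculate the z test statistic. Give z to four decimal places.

p̂ = 249/2439 ≈ 0.1020910.
Standard error under H₀: √(0.121×0.879/2439) = 0.0066036.
z = (0.1020910 − 0.121)/0.0066036 = -0.0189090/0.0066036 = -2.8634.

z = -2.8634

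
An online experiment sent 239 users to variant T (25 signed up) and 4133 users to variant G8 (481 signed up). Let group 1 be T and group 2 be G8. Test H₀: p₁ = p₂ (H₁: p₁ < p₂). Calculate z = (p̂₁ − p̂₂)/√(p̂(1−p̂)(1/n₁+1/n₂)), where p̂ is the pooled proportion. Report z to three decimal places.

p̂₁ = 25/239 ≈ 0.104603, p̂₂ = 481/4133 ≈ 0.116380.
Pooled p̂ = (25+481)/(239+4133) = 506/4372 = 0.115737.
SE = √(0.102342 × 0.00442606) = 0.021283.
z = (0.104603 − 0.116380)/0.021283 = -0.011777/0.021283 = -0.553.
p-value = P(Z < -0.553) ≈ 0.2900.

z = -0.553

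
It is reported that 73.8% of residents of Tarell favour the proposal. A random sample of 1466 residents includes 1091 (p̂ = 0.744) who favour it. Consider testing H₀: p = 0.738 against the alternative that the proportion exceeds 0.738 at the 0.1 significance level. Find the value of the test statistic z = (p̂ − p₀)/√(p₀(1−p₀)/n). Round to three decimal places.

p̂ = 1091/1466 = 0.74420.
Under H₀, SE = √(0.738·0.262/1466) = √(0.000131894) = 0.01148.
z = (0.74420 − 0.738)/0.01148 = 0.00620/0.01148 = 0.540.
p-value = P(Z > 0.540) ≈ 0.2946, so at α = 0.1 we fail to reject H₀.

z = 0.540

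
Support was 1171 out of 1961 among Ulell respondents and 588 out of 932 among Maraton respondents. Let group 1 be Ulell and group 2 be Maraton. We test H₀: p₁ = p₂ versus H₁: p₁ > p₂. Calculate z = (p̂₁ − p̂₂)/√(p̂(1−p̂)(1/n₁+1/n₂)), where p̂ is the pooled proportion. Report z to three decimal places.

z = -1.738

p̂₁ = 1171/1961 = 0.59714, p̂₂ = 588/932 = 0.63090.
Pooled p̂ = (1171+588)/(1961+932) = 1759/2893 = 0.60802.
SE = √(0.238332 × 0.00158291) = 0.01942.
z = (0.59714 − 0.63090)/0.01942 = -0.03376/0.01942 = -1.738.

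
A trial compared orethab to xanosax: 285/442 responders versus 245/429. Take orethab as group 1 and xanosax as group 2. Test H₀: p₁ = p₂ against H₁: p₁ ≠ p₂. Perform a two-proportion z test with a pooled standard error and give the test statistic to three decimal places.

z = 2.228

p̂₁ = 285/442 = 0.64480, p̂₂ = 245/429 = 0.57110.
Pooled p̂ = (285+245)/(442+429) = 530/871 = 0.60850.
SE = √(0.238229 × 0.00459345) = 0.03308.
z = (0.64480 − 0.57110)/0.03308 = 0.07370/0.03308 = 2.228.
Two-sided p-value ≈ 2·Φ(−2.228) = 0.0259.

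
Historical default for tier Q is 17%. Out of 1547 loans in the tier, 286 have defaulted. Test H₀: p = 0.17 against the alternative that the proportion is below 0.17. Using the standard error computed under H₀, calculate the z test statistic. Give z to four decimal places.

z = 1.5574

p̂ = 286/1547 ≈ 0.1848739.
Standard error under H₀: √(0.17×0.83/1547) = 0.0095503.
z = (0.1848739 − 0.17)/0.0095503 = 0.0148739/0.0095503 = 1.5574.
p-value = P(Z < 1.557) ≈ 0.9403.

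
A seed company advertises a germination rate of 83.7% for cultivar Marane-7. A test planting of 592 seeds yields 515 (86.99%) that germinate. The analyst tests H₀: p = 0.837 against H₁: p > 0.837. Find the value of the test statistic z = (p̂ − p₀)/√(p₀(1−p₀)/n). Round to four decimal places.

z = 2.1693

p̂ = 515/592 = 0.869932.
SE = √(p₀(1−p₀)/n) = √(0.13643/592) = 0.015181.
z = (0.869932 − 0.837)/0.015181 = 0.032932/0.015181 = 2.1693.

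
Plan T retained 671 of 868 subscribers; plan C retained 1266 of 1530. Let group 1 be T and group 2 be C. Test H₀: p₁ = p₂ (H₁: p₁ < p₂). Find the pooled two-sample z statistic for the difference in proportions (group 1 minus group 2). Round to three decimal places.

z = -3.249

p̂₁ = 671/868 ≈ 0.773041, p̂₂ = 1266/1530 ≈ 0.827451.
Pooled p̂ = (671+1266)/(868+1530) = 1937/2398 = 0.807756.
SE = √(p̂(1−p̂)(1/n₁+1/n₂)) = √(0.807756·0.192244·0.00180567) = √(0.000280395) = 0.016745.
z = (0.773041 − 0.827451)/0.016745 = -0.054410/0.016745 = -3.249.
p-value = P(Z < -3.249) ≈ 0.0006.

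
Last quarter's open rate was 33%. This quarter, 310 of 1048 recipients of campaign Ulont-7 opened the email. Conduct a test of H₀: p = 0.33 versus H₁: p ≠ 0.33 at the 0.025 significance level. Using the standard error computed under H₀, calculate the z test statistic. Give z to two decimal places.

p̂ = 310/1048 = 0.295802.
Standard error under H₀: √(0.33×0.67/1048) = 0.014525.
z = (0.295802 − 0.33)/0.014525 = -0.034198/0.014525 = -2.35.
p-value = 2·P(Z > 2.354) ≈ 0.0185. With α = 0.025, reject H₀.

z = -2.35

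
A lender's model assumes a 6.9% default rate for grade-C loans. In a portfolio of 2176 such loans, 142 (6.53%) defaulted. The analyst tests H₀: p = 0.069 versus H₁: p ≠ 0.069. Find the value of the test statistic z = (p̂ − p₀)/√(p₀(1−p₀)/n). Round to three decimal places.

z = -0.689

p̂ = 142/2176 ≈ 0.06526.
Standard error under H₀: √(0.069×0.931/2176) = 0.00543.
z = (0.06526 − 0.069)/0.00543 = -0.00374/0.00543 = -0.689.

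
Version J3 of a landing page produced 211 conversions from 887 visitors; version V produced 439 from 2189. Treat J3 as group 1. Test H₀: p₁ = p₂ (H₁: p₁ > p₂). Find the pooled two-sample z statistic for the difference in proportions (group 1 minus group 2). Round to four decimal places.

p̂₁ = 211/887 = 0.237880, p̂₂ = 439/2189 = 0.200548.
Pooled p̂ = (211+439)/(887+2189) = 650/3076 = 0.211313.
SE = √(0.16666 × 0.00158423) = 0.016249.
z = (0.237880 − 0.200548)/0.016249 = 0.037332/0.016249 = 2.2975.

z = 2.2975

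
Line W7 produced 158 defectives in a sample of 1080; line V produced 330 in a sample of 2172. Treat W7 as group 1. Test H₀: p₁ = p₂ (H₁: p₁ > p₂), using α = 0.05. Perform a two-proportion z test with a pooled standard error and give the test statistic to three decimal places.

z = -0.424

p̂₁ = 158/1080 = 0.146296, p̂₂ = 330/2172 = 0.151934.
Pooled p̂ = (158+330)/(1080+2172) = 488/3252 = 0.150062.
SE = √(0.127543 × 0.00138633) = 0.013297.
z = (0.146296 − 0.151934)/0.013297 = -0.005638/0.013297 = -0.424.
p-value = P(Z > -0.424) ≈ 0.6642; since p > α = 0.05, fail to reject H₀.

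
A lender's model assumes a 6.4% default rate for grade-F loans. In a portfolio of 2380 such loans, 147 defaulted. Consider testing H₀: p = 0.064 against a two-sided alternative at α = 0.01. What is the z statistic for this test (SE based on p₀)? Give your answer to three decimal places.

z = -0.446

p̂ = 147/2380 ≈ 0.06176.
Standard error under H₀: √(0.064×0.936/2380) = 0.00502.
z = (0.06176 − 0.064)/0.00502 = -0.00224/0.00502 = -0.446.
p-value = 2·P(Z > 0.446) ≈ 0.6559. With α = 0.01, fail to reject H₀.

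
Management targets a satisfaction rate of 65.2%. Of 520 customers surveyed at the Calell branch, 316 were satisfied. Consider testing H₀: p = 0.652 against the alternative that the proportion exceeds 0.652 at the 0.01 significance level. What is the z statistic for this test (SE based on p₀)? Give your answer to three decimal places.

z = -2.121

p̂ = 316/520 = 0.60769.
Under H₀, SE = √(0.652·0.348/520) = √(0.000436338) = 0.02089.
z = (0.60769 − 0.652)/0.02089 = -0.04431/0.02089 = -2.121.
p-value = P(Z > -2.121) ≈ 0.9830, so at α = 0.01 we fail to reject H₀.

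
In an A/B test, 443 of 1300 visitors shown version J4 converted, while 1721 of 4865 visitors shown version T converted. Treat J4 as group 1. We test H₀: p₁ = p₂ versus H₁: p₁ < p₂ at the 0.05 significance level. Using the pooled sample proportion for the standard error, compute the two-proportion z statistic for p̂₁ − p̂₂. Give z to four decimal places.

z = -0.8712

p̂₁ = 443/1300 = 0.340769, p̂₂ = 1721/4865 = 0.353751.
Pooled p̂ = (443+1721)/(1300+4865) = 2164/6165 = 0.351014.
SE = √(0.227803 × 0.000974781) = 0.014902.
z = (0.340769 − 0.353751)/0.014902 = -0.012982/0.014902 = -0.8712.
p-value = P(Z < -0.871) ≈ 0.1918; since p > α = 0.05, fail to reject H₀.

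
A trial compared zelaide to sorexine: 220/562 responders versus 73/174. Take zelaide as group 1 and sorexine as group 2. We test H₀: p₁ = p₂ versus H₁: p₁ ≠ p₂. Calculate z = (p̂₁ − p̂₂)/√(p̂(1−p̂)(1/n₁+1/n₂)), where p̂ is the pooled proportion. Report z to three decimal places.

p̂₁ = 220/562 = 0.39146, p̂₂ = 73/174 = 0.41954.
Pooled p̂ = (220+73)/(562+174) = 293/736 = 0.39810.
SE = √(0.239616 × 0.00752649) = 0.04247.
z = (0.39146 − 0.41954)/0.04247 = -0.02808/0.04247 = -0.661.
p-value = 2·P(Z > 0.661) ≈ 0.5085.

z = -0.661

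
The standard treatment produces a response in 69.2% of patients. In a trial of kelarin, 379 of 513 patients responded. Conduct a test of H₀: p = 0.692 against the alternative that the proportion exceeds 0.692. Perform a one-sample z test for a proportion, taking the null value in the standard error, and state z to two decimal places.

p̂ = 379/513 ≈ 0.73879.
Standard error under H₀: √(0.692×0.308/513) = 0.02038.
z = (0.73879 − 0.692)/0.02038 = 0.04679/0.02038 = 2.30.
p-value = P(Z > 2.296) ≈ 0.0108.

z = 2.30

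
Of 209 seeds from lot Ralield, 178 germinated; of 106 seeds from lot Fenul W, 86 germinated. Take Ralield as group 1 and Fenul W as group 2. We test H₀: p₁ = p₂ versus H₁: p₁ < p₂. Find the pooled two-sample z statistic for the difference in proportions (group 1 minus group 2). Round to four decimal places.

z = 0.9187

p̂₁ = 178/209 = 0.851675, p̂₂ = 86/106 = 0.811321.
Pooled p̂ = (178+86)/(209+106) = 264/315 = 0.838095.
SE = √(p̂(1−p̂)(1/n₁+1/n₂)) = √(0.838095·0.161905·0.0142187) = √(0.00192935) = 0.043924.
z = (0.851675 − 0.811321)/0.043924 = 0.040354/0.043924 = 0.9187.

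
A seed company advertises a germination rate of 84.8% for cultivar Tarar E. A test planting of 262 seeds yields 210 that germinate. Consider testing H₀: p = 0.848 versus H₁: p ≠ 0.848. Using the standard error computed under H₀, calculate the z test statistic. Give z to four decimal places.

z = -2.0952

p̂ = 210/262 = 0.8015267.
Standard error under H₀: √(0.848×0.152/262) = 0.0221804.
z = (0.8015267 − 0.848)/0.0221804 = -0.0464733/0.0221804 = -2.0952.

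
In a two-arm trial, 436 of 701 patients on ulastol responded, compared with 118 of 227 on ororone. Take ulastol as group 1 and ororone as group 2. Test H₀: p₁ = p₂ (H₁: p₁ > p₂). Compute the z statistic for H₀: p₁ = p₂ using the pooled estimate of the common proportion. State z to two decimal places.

z = 2.73

p̂₁ = 436/701 ≈ 0.6220, p̂₂ = 118/227 ≈ 0.5198.
Pooled p̂ = (436+118)/(701+227) = 554/928 = 0.5970.
SE = √(0.240594 × 0.00583182) = 0.0375.
z = (0.6220 − 0.5198)/0.0375 = 0.1022/0.0375 = 2.73.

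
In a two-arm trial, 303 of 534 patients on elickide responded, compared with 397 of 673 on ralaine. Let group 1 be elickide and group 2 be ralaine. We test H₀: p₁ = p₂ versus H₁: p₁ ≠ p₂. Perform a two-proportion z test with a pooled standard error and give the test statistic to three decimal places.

p̂₁ = 303/534 ≈ 0.56742, p̂₂ = 397/673 ≈ 0.58990.
Pooled p̂ = (303+397)/(534+673) = 700/1207 = 0.57995.
SE = √(p̂(1−p̂)(1/n₁+1/n₂)) = √(0.57995·0.42005·0.00335854) = √(0.000818168) = 0.02860.
z = (0.56742 − 0.58990)/0.02860 = -0.02248/0.02860 = -0.786.
p-value = 2·P(Z > 0.786) ≈ 0.4319.

z = -0.786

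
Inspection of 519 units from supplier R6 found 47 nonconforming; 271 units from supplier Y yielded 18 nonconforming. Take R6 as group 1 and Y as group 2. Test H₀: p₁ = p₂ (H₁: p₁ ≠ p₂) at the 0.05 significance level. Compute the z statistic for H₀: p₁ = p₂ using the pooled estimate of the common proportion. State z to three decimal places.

p̂₁ = 47/519 ≈ 0.09056, p̂₂ = 18/271 ≈ 0.06642.
Pooled p̂ = (47+18)/(519+271) = 65/790 = 0.08228.
SE = √(0.0755087 × 0.00561682) = 0.02059.
z = (0.09056 − 0.06642)/0.02059 = 0.02414/0.02059 = 1.172.
p-value = 2·P(Z > 1.172) ≈ 0.2412; since p > α = 0.05, fail to reject H₀.

z = 1.172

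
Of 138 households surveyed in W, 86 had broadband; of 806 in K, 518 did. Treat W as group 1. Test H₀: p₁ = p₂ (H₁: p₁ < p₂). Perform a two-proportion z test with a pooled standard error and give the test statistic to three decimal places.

z = -0.441

p̂₁ = 86/138 ≈ 0.62319, p̂₂ = 518/806 ≈ 0.64268.
Pooled p̂ = (86+518)/(138+806) = 604/944 = 0.63983.
SE = √(0.230447 × 0.00848707) = 0.04422.
z = (0.62319 − 0.64268)/0.04422 = -0.01949/0.04422 = -0.441.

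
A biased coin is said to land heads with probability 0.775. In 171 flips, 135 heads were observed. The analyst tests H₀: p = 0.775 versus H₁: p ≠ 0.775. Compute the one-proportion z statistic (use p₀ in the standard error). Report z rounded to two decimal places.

z = 0.45

p̂ = 135/171 ≈ 0.7895.
SE = √(p₀(1−p₀)/n) = √(0.17437/171) = 0.0319.
z = (0.7895 − 0.775)/0.0319 = 0.0145/0.0319 = 0.45.
p-value = 2·P(Z > 0.453) ≈ 0.6504.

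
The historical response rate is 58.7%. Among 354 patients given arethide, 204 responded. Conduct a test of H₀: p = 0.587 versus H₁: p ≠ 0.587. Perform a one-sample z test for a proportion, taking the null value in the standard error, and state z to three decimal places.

p̂ = 204/354 = 0.57627.
Standard error under H₀: √(0.587×0.413/354) = 0.02617.
z = (0.57627 − 0.587)/0.02617 = -0.01073/0.02617 = -0.410.

z = -0.410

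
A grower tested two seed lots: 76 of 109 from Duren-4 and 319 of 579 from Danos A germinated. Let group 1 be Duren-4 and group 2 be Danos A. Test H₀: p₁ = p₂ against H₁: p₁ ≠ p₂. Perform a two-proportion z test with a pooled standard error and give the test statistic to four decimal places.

z = 2.8337

p̂₁ = 76/109 ≈ 0.697248, p̂₂ = 319/579 ≈ 0.550950.
Pooled p̂ = (76+319)/(109+579) = 395/688 = 0.574128.
SE = √(p̂(1−p̂)(1/n₁+1/n₂)) = √(0.574128·0.425872·0.0109014) = √(0.00266545) = 0.051628.
z = (0.697248 − 0.550950)/0.051628 = 0.146298/0.051628 = 2.8337.
p-value = 2·P(Z > 2.834) ≈ 0.0046.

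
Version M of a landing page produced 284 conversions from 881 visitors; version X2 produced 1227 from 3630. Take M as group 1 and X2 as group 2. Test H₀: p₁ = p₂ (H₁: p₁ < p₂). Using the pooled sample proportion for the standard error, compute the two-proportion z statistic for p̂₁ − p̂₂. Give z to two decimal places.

z = -0.88

p̂₁ = 284/881 = 0.3224, p̂₂ = 1227/3630 = 0.3380.
Pooled p̂ = (284+1227)/(881+3630) = 1511/4511 = 0.3350.
SE = √(p̂(1−p̂)(1/n₁+1/n₂)) = √(0.3350·0.6650·0.00141056) = √(0.000314217) = 0.0177.
z = (0.3224 − 0.3380)/0.0177 = -0.0156/0.0177 = -0.88.
p-value = P(Z < -0.883) ≈ 0.1886.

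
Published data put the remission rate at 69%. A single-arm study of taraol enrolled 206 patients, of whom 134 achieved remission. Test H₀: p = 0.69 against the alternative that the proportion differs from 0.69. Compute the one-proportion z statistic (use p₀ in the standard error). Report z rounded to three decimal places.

z = -1.226

p̂ = 134/206 ≈ 0.65049.
Standard error under H₀: √(0.69×0.31/206) = 0.03222.
z = (0.65049 − 0.69)/0.03222 = -0.03951/0.03222 = -1.226.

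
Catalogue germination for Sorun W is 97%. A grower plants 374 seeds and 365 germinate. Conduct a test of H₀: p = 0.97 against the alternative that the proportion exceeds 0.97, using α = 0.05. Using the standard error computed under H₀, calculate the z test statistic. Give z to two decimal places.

p̂ = 365/374 ≈ 0.9759.
Standard error under H₀: √(0.97×0.03/374) = 0.0088.
z = (0.9759 − 0.97)/0.0088 = 0.0059/0.0088 = 0.67.
p-value = P(Z > 0.673) ≈ 0.2505, so at α = 0.05 we fail to reject H₀.

z = 0.67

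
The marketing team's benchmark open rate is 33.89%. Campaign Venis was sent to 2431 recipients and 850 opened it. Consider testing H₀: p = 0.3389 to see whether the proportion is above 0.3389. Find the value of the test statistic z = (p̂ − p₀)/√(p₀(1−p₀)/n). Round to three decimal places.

p̂ = 850/2431 ≈ 0.34965.
Under H₀, SE = √(0.3389·0.6611/2431) = √(9.21624e-05) = 0.00960.
z = (0.34965 − 0.3389)/0.00960 = 0.01075/0.00960 = 1.120.
p-value = P(Z > 1.120) ≈ 0.1314.

z = 1.120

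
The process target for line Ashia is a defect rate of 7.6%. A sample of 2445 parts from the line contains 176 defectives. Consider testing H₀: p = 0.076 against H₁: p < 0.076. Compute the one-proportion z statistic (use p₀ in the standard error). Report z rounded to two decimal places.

p̂ = 176/2445 ≈ 0.07198.
SE = √(p₀(1−p₀)/n) = √(0.070224/2445) = 0.00536.
z = (0.07198 − 0.076)/0.00536 = -0.00402/0.00536 = -0.75.
p-value = P(Z < -0.749) ≈ 0.2268.

z = -0.75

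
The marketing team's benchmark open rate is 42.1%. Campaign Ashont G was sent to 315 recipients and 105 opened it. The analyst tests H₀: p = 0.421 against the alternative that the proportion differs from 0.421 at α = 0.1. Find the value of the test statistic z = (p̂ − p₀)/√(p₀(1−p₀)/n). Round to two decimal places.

z = -3.15

p̂ = 105/315 = 0.3333.
SE = √(p₀(1−p₀)/n) = √(0.24376/315) = 0.0278.
z = (0.3333 − 0.421)/0.0278 = -0.0877/0.0278 = -3.15.
p-value = 2·P(Z > 3.151) ≈ 0.0016; since p < α = 0.1, reject H₀.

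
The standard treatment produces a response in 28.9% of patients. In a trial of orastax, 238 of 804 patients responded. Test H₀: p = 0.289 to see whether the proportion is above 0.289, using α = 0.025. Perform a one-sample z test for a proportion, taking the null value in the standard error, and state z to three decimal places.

p̂ = 238/804 ≈ 0.29602.
Standard error under H₀: √(0.289×0.711/804) = 0.01599.
z = (0.29602 − 0.289)/0.01599 = 0.00702/0.01599 = 0.439.
p-value = P(Z > 0.439) ≈ 0.3303. With α = 0.025, fail to reject H₀.

z = 0.439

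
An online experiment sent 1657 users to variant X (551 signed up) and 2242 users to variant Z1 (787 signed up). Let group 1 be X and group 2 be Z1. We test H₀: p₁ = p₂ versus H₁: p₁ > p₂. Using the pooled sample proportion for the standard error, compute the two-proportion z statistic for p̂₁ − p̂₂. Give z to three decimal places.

z = -1.203

p̂₁ = 551/1657 = 0.33253, p̂₂ = 787/2242 = 0.35103.
Pooled p̂ = (551+787)/(1657+2242) = 1338/3899 = 0.34316.
SE = √(0.225403 × 0.00104953) = 0.01538.
z = (0.33253 − 0.35103)/0.01538 = -0.01850/0.01538 = -1.203.
p-value = P(Z > -1.203) ≈ 0.8854.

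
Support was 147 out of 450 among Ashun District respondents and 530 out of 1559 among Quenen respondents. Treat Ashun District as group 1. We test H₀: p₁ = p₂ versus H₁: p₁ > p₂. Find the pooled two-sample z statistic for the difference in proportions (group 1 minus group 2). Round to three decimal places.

p̂₁ = 147/450 ≈ 0.32667, p̂₂ = 530/1559 ≈ 0.33996.
Pooled p̂ = (147+530)/(450+1559) = 677/2009 = 0.33698.
SE = √(0.223426 × 0.00286366) = 0.02529.
z = (0.32667 − 0.33996)/0.02529 = -0.01329/0.02529 = -0.526.

z = -0.526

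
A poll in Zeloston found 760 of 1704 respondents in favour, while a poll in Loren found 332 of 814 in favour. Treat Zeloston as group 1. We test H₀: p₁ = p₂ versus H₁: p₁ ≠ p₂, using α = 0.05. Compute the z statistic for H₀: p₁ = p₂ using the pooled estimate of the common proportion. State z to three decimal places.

z = 1.807

p̂₁ = 760/1704 = 0.446009, p̂₂ = 332/814 = 0.407862.
Pooled p̂ = (760+332)/(1704+814) = 1092/2518 = 0.433678.
SE = √(0.245601 × 0.00181536) = 0.021115.
z = (0.446009 − 0.407862)/0.021115 = 0.038147/0.021115 = 1.807.
p-value = 2·P(Z > 1.807) ≈ 0.0708, so at α = 0.05 we fail to reject H₀.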